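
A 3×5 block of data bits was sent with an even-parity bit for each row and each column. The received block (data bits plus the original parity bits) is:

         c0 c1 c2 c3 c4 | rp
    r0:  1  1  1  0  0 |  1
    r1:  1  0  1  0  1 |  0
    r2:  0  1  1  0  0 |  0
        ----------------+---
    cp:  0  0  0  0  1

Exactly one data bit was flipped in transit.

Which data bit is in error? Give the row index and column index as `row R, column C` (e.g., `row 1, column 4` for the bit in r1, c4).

Recompute each row's even parity and compare to rp:
  r0: data parity 1, sent rp 1 → ok
  r1: data parity 1, sent rp 0 → mismatch
  r2: data parity 0, sent rp 0 → ok
Recompute each column's even parity and compare to cp:
  c0: data parity 0, sent cp 0 → ok
  c1: data parity 0, sent cp 0 → ok
  c2: data parity 1, sent cp 0 → mismatch
  c3: data parity 0, sent cp 0 → ok
  c4: data parity 1, sent cp 1 → ok
Exactly one row (r1) and one column (c2) fail → the flipped bit is at their intersection.

row 1, column 2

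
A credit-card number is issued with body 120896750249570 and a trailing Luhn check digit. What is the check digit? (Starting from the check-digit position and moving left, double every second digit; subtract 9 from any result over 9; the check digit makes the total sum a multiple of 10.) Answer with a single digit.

6

Partial digits right→left: 0 7 5 9 4 2 0 5 7 6 9 8 0 2 1
Double every second digit counting from the check-digit position (so the 1st, 3rd, 5th, ... of the partial from the right).
  doubled (with −9 where >9): 0 1 8 0 5 9 0 2 → sum 25
  kept as-is: 7 9 2 5 6 8 2 → sum 39
Total = 25 + 39 = 64.
Check digit = (10 − (64 mod 10)) mod 10 = 6.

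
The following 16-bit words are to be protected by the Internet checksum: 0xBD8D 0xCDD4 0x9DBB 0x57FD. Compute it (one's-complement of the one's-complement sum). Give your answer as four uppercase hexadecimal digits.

One's-complement addition (fold any carry out of bit 15 back into bit 0):
  0xBD8D + 0xCDD4 = 0x18B61 → wrap carry → 0x8B62
  0x8B62 + 0x9DBB = 0x1291D → wrap carry → 0x291E
  0x291E + 0x57FD = 0x0811B
One's-complement sum = 0x811B.
Checksum = ~0x811B & 0xFFFF = 0x7EE4.

7EE4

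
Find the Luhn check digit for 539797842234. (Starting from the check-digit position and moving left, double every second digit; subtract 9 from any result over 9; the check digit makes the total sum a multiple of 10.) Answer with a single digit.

Partial digits right→left: 4 3 2 2 4 8 7 9 7 9 3 5
Double every second digit counting from the check-digit position (so the 1st, 3rd, 5th, ... of the partial from the right).
  doubled (with −9 where >9): 8 4 8 5 5 6 → sum 36
  kept as-is: 3 2 8 9 9 5 → sum 36
Total = 36 + 36 = 72.
Check digit = (10 − (72 mod 10)) mod 10 = 8.

8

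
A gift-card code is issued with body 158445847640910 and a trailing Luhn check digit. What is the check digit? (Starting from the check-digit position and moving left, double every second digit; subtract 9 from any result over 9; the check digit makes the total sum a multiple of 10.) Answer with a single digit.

Partial digits right→left: 0 1 9 0 4 6 7 4 8 5 4 4 8 5 1
Double every second digit counting from the check-digit position (so the 1st, 3rd, 5th, ... of the partial from the right).
  doubled (with −9 where >9): 0 9 8 5 7 8 7 2 → sum 46
  kept as-is: 1 0 6 4 5 4 5 → sum 25
Total = 46 + 25 = 71.
Check digit = (10 − (71 mod 10)) mod 10 = 9.

9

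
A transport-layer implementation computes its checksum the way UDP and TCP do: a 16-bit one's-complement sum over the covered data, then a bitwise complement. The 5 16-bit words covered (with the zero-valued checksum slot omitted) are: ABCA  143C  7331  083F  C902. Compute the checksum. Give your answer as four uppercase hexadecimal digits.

One's-complement addition (fold any carry out of bit 15 back into bit 0):
  0xABCA + 0x143C = 0x0C006
  0xC006 + 0x7331 = 0x13337 → wrap carry → 0x3338
  0x3338 + 0x083F = 0x03B77
  0x3B77 + 0xC902 = 0x10479 → wrap carry → 0x047A
One's-complement sum = 0x047A.
Checksum = ~0x047A & 0xFFFF = 0xFB85.

FB85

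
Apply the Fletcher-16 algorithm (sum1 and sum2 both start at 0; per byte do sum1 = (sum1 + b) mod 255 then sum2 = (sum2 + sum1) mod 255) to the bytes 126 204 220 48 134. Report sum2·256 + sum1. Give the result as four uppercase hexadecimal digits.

29DE

Running sums (mod 255):
  after byte 0 (126): sum1=126, sum2=126
  after byte 1 (204): sum1=75, sum2=201
  after byte 2 (220): sum1=40, sum2=241
  after byte 3 (48): sum1=88, sum2=74
  after byte 4 (134): sum1=222, sum2=41
Checksum = sum2·256 + sum1 = 41·256 + 222 = 10718 = 0x29DE.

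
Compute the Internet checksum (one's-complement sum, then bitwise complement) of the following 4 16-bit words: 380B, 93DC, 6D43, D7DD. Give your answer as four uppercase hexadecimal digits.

EEF6

One's-complement addition (fold any carry out of bit 15 back into bit 0):
  0x380B + 0x93DC = 0x0CBE7
  0xCBE7 + 0x6D43 = 0x1392A → wrap carry → 0x392B
  0x392B + 0xD7DD = 0x11108 → wrap carry → 0x1109
One's-complement sum = 0x1109.
Checksum = ~0x1109 & 0xFFFF = 0xEEF6.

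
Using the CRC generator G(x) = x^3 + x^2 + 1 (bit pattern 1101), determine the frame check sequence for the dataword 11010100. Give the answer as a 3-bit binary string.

011

Append 3 zeros: 11010100000. Divide by 1101 (XOR where the leading bit is 1):
  pos 0: 1101 XOR 1101 = 0000
  pos 5: 1000 XOR 1101 = 0101
  pos 6: 1010 XOR 1101 = 0111
  pos 7: 1110 XOR 1101 = 0011
Remainder (last 3 bits) = 011. This is the CRC / FCS.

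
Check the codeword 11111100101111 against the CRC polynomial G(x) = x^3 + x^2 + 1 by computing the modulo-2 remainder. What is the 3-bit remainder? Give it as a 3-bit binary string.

000

Modulo-2 division of 11111100101111 by 1101:
  pos 0: 1111 XOR 1101 = 0010
  pos 2: 1011 XOR 1101 = 0110
  pos 3: 1100 XOR 1101 = 0001
  pos 6: 1010 XOR 1101 = 0111
  pos 7: 1111 XOR 1101 = 0010
  pos 9: 1011 XOR 1101 = 0110
  pos 10: 1101 XOR 1101 = 0000
Remainder = 000 (zero — the frame passes the CRC check).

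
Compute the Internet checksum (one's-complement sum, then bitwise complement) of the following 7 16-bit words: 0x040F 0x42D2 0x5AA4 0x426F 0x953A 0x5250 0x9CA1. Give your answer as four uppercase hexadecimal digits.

One's-complement addition (fold any carry out of bit 15 back into bit 0):
  0x040F + 0x42D2 = 0x046E1
  0x46E1 + 0x5AA4 = 0x0A185
  0xA185 + 0x426F = 0x0E3F4
  0xE3F4 + 0x953A = 0x1792E → wrap carry → 0x792F
  0x792F + 0x5250 = 0x0CB7F
  0xCB7F + 0x9CA1 = 0x16820 → wrap carry → 0x6821
One's-complement sum = 0x6821.
Checksum = ~0x6821 & 0xFFFF = 0x97DE.

97DE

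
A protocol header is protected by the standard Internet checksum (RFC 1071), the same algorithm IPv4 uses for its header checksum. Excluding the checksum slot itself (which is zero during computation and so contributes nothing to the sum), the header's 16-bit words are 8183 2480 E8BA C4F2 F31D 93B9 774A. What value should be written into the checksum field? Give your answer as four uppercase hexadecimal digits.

One's-complement addition (fold any carry out of bit 15 back into bit 0):
  0x8183 + 0x2480 = 0x0A603
  0xA603 + 0xE8BA = 0x18EBD → wrap carry → 0x8EBE
  0x8EBE + 0xC4F2 = 0x153B0 → wrap carry → 0x53B1
  0x53B1 + 0xF31D = 0x146CE → wrap carry → 0x46CF
  0x46CF + 0x93B9 = 0x0DA88
  0xDA88 + 0x774A = 0x151D2 → wrap carry → 0x51D3
One's-complement sum = 0x51D3.
Checksum = ~0x51D3 & 0xFFFF = 0xAE2C.

AE2C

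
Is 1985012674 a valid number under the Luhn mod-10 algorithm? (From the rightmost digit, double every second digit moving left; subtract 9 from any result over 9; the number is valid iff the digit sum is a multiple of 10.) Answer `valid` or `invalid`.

From the right, keep odd positions and double even positions (subtract 9 from any doubled value over 9):
  doubled (positions 2,4,...): 5 4 0 7 2 → sum 18
  kept (positions 1,3,...): 4 6 1 5 9 → sum 25
Total = 43.
43 mod 10 = 3, so the number is invalid.

invalid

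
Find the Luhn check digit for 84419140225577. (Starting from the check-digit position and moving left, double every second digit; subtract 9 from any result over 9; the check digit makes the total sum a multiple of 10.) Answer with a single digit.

9

Partial digits right→left: 7 7 5 5 2 2 0 4 1 9 1 4 4 8
Double every second digit counting from the check-digit position (so the 1st, 3rd, 5th, ... of the partial from the right).
  doubled (with −9 where >9): 5 1 4 0 2 2 8 → sum 22
  kept as-is: 7 5 2 4 9 4 8 → sum 39
Total = 22 + 39 = 61.
Check digit = (10 − (61 mod 10)) mod 10 = 9.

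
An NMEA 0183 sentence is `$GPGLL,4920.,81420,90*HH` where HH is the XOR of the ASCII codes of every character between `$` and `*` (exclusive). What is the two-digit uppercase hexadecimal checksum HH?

6B

XOR the ASCII codes of the payload characters:
  'G' = 0x47 → acc = 0x47
  'P' = 0x50 → acc = 0x17
  'G' = 0x47 → acc = 0x50
  'L' = 0x4C → acc = 0x1C
  'L' = 0x4C → acc = 0x50
  ',' = 0x2C → acc = 0x7C
  '4' = 0x34 → acc = 0x48
  '9' = 0x39 → acc = 0x71
  '2' = 0x32 → acc = 0x43
  '0' = 0x30 → acc = 0x73
  '.' = 0x2E → acc = 0x5D
  ',' = 0x2C → acc = 0x71
  '8' = 0x38 → acc = 0x49
  '1' = 0x31 → acc = 0x78
  '4' = 0x34 → acc = 0x4C
  '2' = 0x32 → acc = 0x7E
  '0' = 0x30 → acc = 0x4E
  ',' = 0x2C → acc = 0x62
  '9' = 0x39 → acc = 0x5B
  '0' = 0x30 → acc = 0x6B
Checksum = 0x6B.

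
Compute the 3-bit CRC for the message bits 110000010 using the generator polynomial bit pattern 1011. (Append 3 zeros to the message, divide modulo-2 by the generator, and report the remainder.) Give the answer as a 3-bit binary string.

011

Append 3 zeros: 110000010000. Divide by 1011 (XOR where the leading bit is 1):
  pos 0: 1100 XOR 1011 = 0111
  pos 1: 1110 XOR 1011 = 0101
  pos 2: 1010 XOR 1011 = 0001
  pos 5: 1010 XOR 1011 = 0001
  pos 8: 1000 XOR 1011 = 0011
Remainder (last 3 bits) = 011. This is the CRC / FCS.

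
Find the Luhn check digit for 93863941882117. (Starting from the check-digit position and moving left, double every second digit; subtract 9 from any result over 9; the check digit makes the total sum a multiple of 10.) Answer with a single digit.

Partial digits right→left: 7 1 1 2 8 8 1 4 9 3 6 8 3 9
Double every second digit counting from the check-digit position (so the 1st, 3rd, 5th, ... of the partial from the right).
  doubled (with −9 where >9): 5 2 7 2 9 3 6 → sum 34
  kept as-is: 1 2 8 4 3 8 9 → sum 35
Total = 34 + 35 = 69.
Check digit = (10 − (69 mod 10)) mod 10 = 1.

1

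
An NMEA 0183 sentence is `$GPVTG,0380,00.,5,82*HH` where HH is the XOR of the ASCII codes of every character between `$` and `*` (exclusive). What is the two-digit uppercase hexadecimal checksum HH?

48

XOR the ASCII codes of the payload characters:
  'G' = 0x47 → acc = 0x47
  'P' = 0x50 → acc = 0x17
  'V' = 0x56 → acc = 0x41
  'T' = 0x54 → acc = 0x15
  'G' = 0x47 → acc = 0x52
  ',' = 0x2C → acc = 0x7E
  '0' = 0x30 → acc = 0x4E
  '3' = 0x33 → acc = 0x7D
  '8' = 0x38 → acc = 0x45
  '0' = 0x30 → acc = 0x75
  ',' = 0x2C → acc = 0x59
  '0' = 0x30 → acc = 0x69
  '0' = 0x30 → acc = 0x59
  '.' = 0x2E → acc = 0x77
  ',' = 0x2C → acc = 0x5B
  '5' = 0x35 → acc = 0x6E
  ',' = 0x2C → acc = 0x42
  '8' = 0x38 → acc = 0x7A
  '2' = 0x32 → acc = 0x48
Checksum = 0x48.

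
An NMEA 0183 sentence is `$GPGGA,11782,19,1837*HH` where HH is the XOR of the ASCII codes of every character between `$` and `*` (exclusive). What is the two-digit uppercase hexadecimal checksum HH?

XOR the ASCII codes of the payload characters:
  'G' = 0x47 → acc = 0x47
  'P' = 0x50 → acc = 0x17
  'G' = 0x47 → acc = 0x50
  'G' = 0x47 → acc = 0x17
  'A' = 0x41 → acc = 0x56
  ',' = 0x2C → acc = 0x7A
  '1' = 0x31 → acc = 0x4B
  '1' = 0x31 → acc = 0x7A
  '7' = 0x37 → acc = 0x4D
  '8' = 0x38 → acc = 0x75
  '2' = 0x32 → acc = 0x47
  ',' = 0x2C → acc = 0x6B
  '1' = 0x31 → acc = 0x5A
  '9' = 0x39 → acc = 0x63
  ',' = 0x2C → acc = 0x4F
  '1' = 0x31 → acc = 0x7E
  '8' = 0x38 → acc = 0x46
  '3' = 0x33 → acc = 0x75
  '7' = 0x37 → acc = 0x42
Checksum = 0x42.

42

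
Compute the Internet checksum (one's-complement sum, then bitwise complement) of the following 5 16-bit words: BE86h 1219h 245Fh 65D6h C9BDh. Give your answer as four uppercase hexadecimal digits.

DB6C

One's-complement addition (fold any carry out of bit 15 back into bit 0):
  0xBE86 + 0x1219 = 0x0D09F
  0xD09F + 0x245F = 0x0F4FE
  0xF4FE + 0x65D6 = 0x15AD4 → wrap carry → 0x5AD5
  0x5AD5 + 0xC9BD = 0x12492 → wrap carry → 0x2493
One's-complement sum = 0x2493.
Checksum = ~0x2493 & 0xFFFF = 0xDB6C.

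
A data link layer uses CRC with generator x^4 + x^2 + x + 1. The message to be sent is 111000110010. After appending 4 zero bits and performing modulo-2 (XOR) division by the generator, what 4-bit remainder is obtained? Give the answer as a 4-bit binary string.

0000

Append 4 zeros: 1110001100100000. Divide by 10111 (XOR where the leading bit is 1):
  pos 0: 11100 XOR 10111 = 01011
  pos 1: 10110 XOR 10111 = 00001
  pos 5: 11100 XOR 10111 = 01011
  pos 6: 10111 XOR 10111 = 00000
Remainder (last 4 bits) = 0000. This is the CRC / FCS.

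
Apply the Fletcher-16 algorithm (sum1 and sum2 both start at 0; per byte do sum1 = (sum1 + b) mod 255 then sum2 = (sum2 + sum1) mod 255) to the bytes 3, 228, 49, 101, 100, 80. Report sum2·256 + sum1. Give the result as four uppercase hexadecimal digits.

Running sums (mod 255):
  after byte 0 (3): sum1=3, sum2=3
  after byte 1 (228): sum1=231, sum2=234
  after byte 2 (49): sum1=25, sum2=4
  after byte 3 (101): sum1=126, sum2=130
  after byte 4 (100): sum1=226, sum2=101
  after byte 5 (80): sum1=51, sum2=152
Checksum = sum2·256 + sum1 = 152·256 + 51 = 38963 = 0x9833.

9833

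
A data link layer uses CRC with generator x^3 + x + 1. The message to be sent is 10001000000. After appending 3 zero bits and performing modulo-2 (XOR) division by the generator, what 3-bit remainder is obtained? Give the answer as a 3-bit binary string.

001

Append 3 zeros: 10001000000000. Divide by 1011 (XOR where the leading bit is 1):
  pos 0: 1000 XOR 1011 = 0011
  pos 2: 1110 XOR 1011 = 0101
  pos 3: 1010 XOR 1011 = 0001
  pos 6: 1000 XOR 1011 = 0011
  pos 8: 1100 XOR 1011 = 0111
  pos 9: 1110 XOR 1011 = 0101
  pos 10: 1010 XOR 1011 = 0001
Remainder (last 3 bits) = 001. This is the CRC / FCS.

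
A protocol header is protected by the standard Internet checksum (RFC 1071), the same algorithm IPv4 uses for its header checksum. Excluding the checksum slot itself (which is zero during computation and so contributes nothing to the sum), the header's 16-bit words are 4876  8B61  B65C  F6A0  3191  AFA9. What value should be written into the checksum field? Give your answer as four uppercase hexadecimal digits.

One's-complement addition (fold any carry out of bit 15 back into bit 0):
  0x4876 + 0x8B61 = 0x0D3D7
  0xD3D7 + 0xB65C = 0x18A33 → wrap carry → 0x8A34
  0x8A34 + 0xF6A0 = 0x180D4 → wrap carry → 0x80D5
  0x80D5 + 0x3191 = 0x0B266
  0xB266 + 0xAFA9 = 0x1620F → wrap carry → 0x6210
One's-complement sum = 0x6210.
Checksum = ~0x6210 & 0xFFFF = 0x9DEF.

9DEF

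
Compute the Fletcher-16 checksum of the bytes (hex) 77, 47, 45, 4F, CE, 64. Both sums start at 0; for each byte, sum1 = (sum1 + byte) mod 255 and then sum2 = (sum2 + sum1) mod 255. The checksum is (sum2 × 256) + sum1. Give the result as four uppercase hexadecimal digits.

3686

Running sums (mod 255):
  after byte 0 (77): sum1=119, sum2=119
  after byte 1 (47): sum1=190, sum2=54
  after byte 2 (45): sum1=4, sum2=58
  after byte 3 (4F): sum1=83, sum2=141
  after byte 4 (CE): sum1=34, sum2=175
  after byte 5 (64): sum1=134, sum2=54
Checksum = sum2·256 + sum1 = 54·256 + 134 = 13958 = 0x3686.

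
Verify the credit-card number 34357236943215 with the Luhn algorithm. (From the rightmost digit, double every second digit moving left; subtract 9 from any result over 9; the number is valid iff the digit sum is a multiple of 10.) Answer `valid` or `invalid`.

From the right, keep odd positions and double even positions (subtract 9 from any doubled value over 9):
  doubled (positions 2,4,...): 2 6 9 6 5 6 6 → sum 40
  kept (positions 1,3,...): 5 2 4 6 2 5 4 → sum 28
Total = 68.
68 mod 10 = 8, so the number is invalid.

invalid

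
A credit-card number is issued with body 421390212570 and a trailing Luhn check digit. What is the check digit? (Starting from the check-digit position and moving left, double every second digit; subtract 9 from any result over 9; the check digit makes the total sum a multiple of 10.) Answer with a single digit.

2

Partial digits right→left: 0 7 5 2 1 2 0 9 3 1 2 4
Double every second digit counting from the check-digit position (so the 1st, 3rd, 5th, ... of the partial from the right).
  doubled (with −9 where >9): 0 1 2 0 6 4 → sum 13
  kept as-is: 7 2 2 9 1 4 → sum 25
Total = 13 + 25 = 38.
Check digit = (10 − (38 mod 10)) mod 10 = 2.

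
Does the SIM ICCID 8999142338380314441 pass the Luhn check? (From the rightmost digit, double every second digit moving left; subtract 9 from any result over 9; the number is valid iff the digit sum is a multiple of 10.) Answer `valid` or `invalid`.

valid

From the right, keep odd positions and double even positions (subtract 9 from any doubled value over 9):
  doubled (positions 2,4,...): 8 8 6 7 7 6 8 9 9 → sum 68
  kept (positions 1,3,...): 1 4 1 0 3 3 2 1 9 8 → sum 32
Total = 100.
100 mod 10 = 0, so the number is valid.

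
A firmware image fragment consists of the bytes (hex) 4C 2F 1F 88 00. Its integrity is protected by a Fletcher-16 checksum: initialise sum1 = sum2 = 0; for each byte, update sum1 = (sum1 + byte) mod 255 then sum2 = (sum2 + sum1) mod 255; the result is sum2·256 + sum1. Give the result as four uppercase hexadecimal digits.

Running sums (mod 255):
  after byte 0 (4C): sum1=76, sum2=76
  after byte 1 (2F): sum1=123, sum2=199
  after byte 2 (1F): sum1=154, sum2=98
  after byte 3 (88): sum1=35, sum2=133
  after byte 4 (00): sum1=35, sum2=168
Checksum = sum2·256 + sum1 = 168·256 + 35 = 43043 = 0xA823.

A823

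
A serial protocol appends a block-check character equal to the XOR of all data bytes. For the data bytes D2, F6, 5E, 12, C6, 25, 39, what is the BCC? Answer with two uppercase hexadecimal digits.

XOR the bytes together:
  start with 0xD2
  0xD2 ⊕ 0xF6 = 0x24
  0x24 ⊕ 0x5E = 0x7A
  0x7A ⊕ 0x12 = 0x68
  0x68 ⊕ 0xC6 = 0xAE
  0xAE ⊕ 0x25 = 0x8B
  0x8B ⊕ 0x39 = 0xB2

B2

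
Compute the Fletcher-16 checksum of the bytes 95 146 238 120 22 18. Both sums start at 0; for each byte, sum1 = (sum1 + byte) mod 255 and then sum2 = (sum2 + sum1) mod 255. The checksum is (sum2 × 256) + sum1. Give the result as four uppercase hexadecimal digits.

7C81

Running sums (mod 255):
  after byte 0 (95): sum1=95, sum2=95
  after byte 1 (146): sum1=241, sum2=81
  after byte 2 (238): sum1=224, sum2=50
  after byte 3 (120): sum1=89, sum2=139
  after byte 4 (22): sum1=111, sum2=250
  after byte 5 (18): sum1=129, sum2=124
Checksum = sum2·256 + sum1 = 124·256 + 129 = 31873 = 0x7C81.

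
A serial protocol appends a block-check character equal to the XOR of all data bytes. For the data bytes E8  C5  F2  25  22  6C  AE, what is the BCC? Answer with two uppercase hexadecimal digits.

1A

XOR the bytes together:
  start with 0xE8
  0xE8 ⊕ 0xC5 = 0x2D
  0x2D ⊕ 0xF2 = 0xDF
  0xDF ⊕ 0x25 = 0xFA
  0xFA ⊕ 0x22 = 0xD8
  0xD8 ⊕ 0x6C = 0xB4
  0xB4 ⊕ 0xAE = 0x1A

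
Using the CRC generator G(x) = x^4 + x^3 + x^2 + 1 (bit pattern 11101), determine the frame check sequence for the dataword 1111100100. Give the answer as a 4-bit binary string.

Append 4 zeros: 11111001000000. Divide by 11101 (XOR where the leading bit is 1):
  pos 0: 11111 XOR 11101 = 00010
  pos 3: 10001 XOR 11101 = 01100
  pos 4: 11000 XOR 11101 = 00101
  pos 6: 10100 XOR 11101 = 01001
  pos 7: 10010 XOR 11101 = 01111
  pos 8: 11110 XOR 11101 = 00011
Remainder (last 4 bits) = 0110. This is the CRC / FCS.

0110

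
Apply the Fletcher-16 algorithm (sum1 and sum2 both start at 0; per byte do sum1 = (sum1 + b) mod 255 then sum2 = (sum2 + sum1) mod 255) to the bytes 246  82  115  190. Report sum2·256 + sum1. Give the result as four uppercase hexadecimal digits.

787B

Running sums (mod 255):
  after byte 0 (246): sum1=246, sum2=246
  after byte 1 (82): sum1=73, sum2=64
  after byte 2 (115): sum1=188, sum2=252
  after byte 3 (190): sum1=123, sum2=120
Checksum = sum2·256 + sum1 = 120·256 + 123 = 30843 = 0x787B.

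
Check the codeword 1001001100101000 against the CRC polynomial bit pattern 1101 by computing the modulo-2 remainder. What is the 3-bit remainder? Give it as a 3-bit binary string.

Modulo-2 division of 1001001100101000 by 1101:
  pos 0: 1001 XOR 1101 = 0100
  pos 1: 1000 XOR 1101 = 0101
  pos 2: 1010 XOR 1101 = 0111
  pos 3: 1111 XOR 1101 = 0010
  pos 5: 1010 XOR 1101 = 0111
  pos 6: 1110 XOR 1101 = 0011
  pos 8: 1110 XOR 1101 = 0011
  pos 10: 1110 XOR 1101 = 0011
  pos 12: 1100 XOR 1101 = 0001
Remainder = 001 (nonzero — an error is detected).

001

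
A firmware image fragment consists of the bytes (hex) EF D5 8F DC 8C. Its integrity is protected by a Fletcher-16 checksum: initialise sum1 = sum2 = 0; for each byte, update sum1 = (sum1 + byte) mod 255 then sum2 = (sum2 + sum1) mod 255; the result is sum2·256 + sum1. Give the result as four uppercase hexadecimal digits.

Running sums (mod 255):
  after byte 0 (EF): sum1=239, sum2=239
  after byte 1 (D5): sum1=197, sum2=181
  after byte 2 (8F): sum1=85, sum2=11
  after byte 3 (DC): sum1=50, sum2=61
  after byte 4 (8C): sum1=190, sum2=251
Checksum = sum2·256 + sum1 = 251·256 + 190 = 64446 = 0xFBBE.

FBBE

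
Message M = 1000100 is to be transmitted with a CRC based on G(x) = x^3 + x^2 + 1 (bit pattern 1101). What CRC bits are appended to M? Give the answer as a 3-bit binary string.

111

Append 3 zeros: 1000100000. Divide by 1101 (XOR where the leading bit is 1):
  pos 0: 1000 XOR 1101 = 0101
  pos 1: 1011 XOR 1101 = 0110
  pos 2: 1100 XOR 1101 = 0001
  pos 5: 1000 XOR 1101 = 0101
  pos 6: 1010 XOR 1101 = 0111
Remainder (last 3 bits) = 111. This is the CRC / FCS.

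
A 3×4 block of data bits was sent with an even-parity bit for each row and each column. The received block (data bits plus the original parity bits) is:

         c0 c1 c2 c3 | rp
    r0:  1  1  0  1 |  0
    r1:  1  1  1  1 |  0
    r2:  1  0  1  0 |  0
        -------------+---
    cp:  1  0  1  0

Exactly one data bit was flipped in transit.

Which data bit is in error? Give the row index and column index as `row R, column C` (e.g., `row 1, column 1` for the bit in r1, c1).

row 0, column 2

Recompute each row's even parity and compare to rp:
  r0: data parity 1, sent rp 0 → mismatch
  r1: data parity 0, sent rp 0 → ok
  r2: data parity 0, sent rp 0 → ok
Recompute each column's even parity and compare to cp:
  c0: data parity 1, sent cp 1 → ok
  c1: data parity 0, sent cp 0 → ok
  c2: data parity 0, sent cp 1 → mismatch
  c3: data parity 0, sent cp 0 → ok
Exactly one row (r0) and one column (c2) fail → the flipped bit is at their intersection.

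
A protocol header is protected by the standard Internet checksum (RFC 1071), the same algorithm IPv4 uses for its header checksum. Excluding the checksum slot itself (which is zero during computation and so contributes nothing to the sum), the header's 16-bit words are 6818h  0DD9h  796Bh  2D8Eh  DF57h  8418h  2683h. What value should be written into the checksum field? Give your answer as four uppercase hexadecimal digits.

5921

One's-complement addition (fold any carry out of bit 15 back into bit 0):
  0x6818 + 0x0DD9 = 0x075F1
  0x75F1 + 0x796B = 0x0EF5C
  0xEF5C + 0x2D8E = 0x11CEA → wrap carry → 0x1CEB
  0x1CEB + 0xDF57 = 0x0FC42
  0xFC42 + 0x8418 = 0x1805A → wrap carry → 0x805B
  0x805B + 0x2683 = 0x0A6DE
One's-complement sum = 0xA6DE.
Checksum = ~0xA6DE & 0xFFFF = 0x5921.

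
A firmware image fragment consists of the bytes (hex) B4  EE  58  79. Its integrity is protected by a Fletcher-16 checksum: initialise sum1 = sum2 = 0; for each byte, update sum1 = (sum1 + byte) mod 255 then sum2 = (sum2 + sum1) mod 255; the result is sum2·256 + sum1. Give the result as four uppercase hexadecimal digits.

Running sums (mod 255):
  after byte 0 (B4): sum1=180, sum2=180
  after byte 1 (EE): sum1=163, sum2=88
  after byte 2 (58): sum1=251, sum2=84
  after byte 3 (79): sum1=117, sum2=201
Checksum = sum2·256 + sum1 = 201·256 + 117 = 51573 = 0xC975.

C975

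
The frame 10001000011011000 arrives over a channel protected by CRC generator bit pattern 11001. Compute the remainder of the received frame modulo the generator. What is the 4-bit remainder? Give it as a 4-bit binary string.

Modulo-2 division of 10001000011011000 by 11001:
  pos 0: 10001 XOR 11001 = 01000
  pos 1: 10000 XOR 11001 = 01001
  pos 2: 10010 XOR 11001 = 01011
  pos 3: 10110 XOR 11001 = 01111
  pos 4: 11110 XOR 11001 = 00111
  pos 6: 11111 XOR 11001 = 00110
  pos 8: 11001 XOR 11001 = 00000
Remainder = 1000 (nonzero — an error is detected).

1000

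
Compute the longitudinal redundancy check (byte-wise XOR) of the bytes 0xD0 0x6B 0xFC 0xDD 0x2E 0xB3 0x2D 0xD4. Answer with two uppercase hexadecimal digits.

XOR the bytes together:
  start with 0xD0
  0xD0 ⊕ 0x6B = 0xBB
  0xBB ⊕ 0xFC = 0x47
  0x47 ⊕ 0xDD = 0x9A
  0x9A ⊕ 0x2E = 0xB4
  0xB4 ⊕ 0xB3 = 0x07
  0x07 ⊕ 0x2D = 0x2A
  0x2A ⊕ 0xD4 = 0xFE

FE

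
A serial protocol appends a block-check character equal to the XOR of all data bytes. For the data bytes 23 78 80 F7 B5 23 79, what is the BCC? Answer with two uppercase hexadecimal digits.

C3

XOR the bytes together:
  start with 0x23
  0x23 ⊕ 0x78 = 0x5B
  0x5B ⊕ 0x80 = 0xDB
  0xDB ⊕ 0xF7 = 0x2C
  0x2C ⊕ 0xB5 = 0x99
  0x99 ⊕ 0x23 = 0xBA
  0xBA ⊕ 0x79 = 0xC3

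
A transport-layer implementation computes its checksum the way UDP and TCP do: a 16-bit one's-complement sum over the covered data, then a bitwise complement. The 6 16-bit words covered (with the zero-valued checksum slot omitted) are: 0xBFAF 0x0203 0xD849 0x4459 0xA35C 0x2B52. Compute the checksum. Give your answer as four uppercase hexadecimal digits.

52FB

One's-complement addition (fold any carry out of bit 15 back into bit 0):
  0xBFAF + 0x0203 = 0x0C1B2
  0xC1B2 + 0xD849 = 0x199FB → wrap carry → 0x99FC
  0x99FC + 0x4459 = 0x0DE55
  0xDE55 + 0xA35C = 0x181B1 → wrap carry → 0x81B2
  0x81B2 + 0x2B52 = 0x0AD04
One's-complement sum = 0xAD04.
Checksum = ~0xAD04 & 0xFFFF = 0x52FB.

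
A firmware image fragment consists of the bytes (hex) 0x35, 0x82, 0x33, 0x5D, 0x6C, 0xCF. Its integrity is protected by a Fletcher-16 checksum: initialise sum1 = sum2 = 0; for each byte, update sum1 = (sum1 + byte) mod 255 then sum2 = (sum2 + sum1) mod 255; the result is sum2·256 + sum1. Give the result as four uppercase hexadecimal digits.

Running sums (mod 255):
  after byte 0 (0x35): sum1=53, sum2=53
  after byte 1 (0x82): sum1=183, sum2=236
  after byte 2 (0x33): sum1=234, sum2=215
  after byte 3 (0x5D): sum1=72, sum2=32
  after byte 4 (0x6C): sum1=180, sum2=212
  after byte 5 (0xCF): sum1=132, sum2=89
Checksum = sum2·256 + sum1 = 89·256 + 132 = 22916 = 0x5984.

5984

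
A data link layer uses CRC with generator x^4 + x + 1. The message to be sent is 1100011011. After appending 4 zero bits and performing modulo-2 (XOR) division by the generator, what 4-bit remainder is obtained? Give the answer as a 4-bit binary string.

1001

Append 4 zeros: 11000110110000. Divide by 10011 (XOR where the leading bit is 1):
  pos 0: 11000 XOR 10011 = 01011
  pos 1: 10111 XOR 10011 = 00100
  pos 3: 10010 XOR 10011 = 00001
  pos 7: 11100 XOR 10011 = 01111
  pos 8: 11110 XOR 10011 = 01101
  pos 9: 11010 XOR 10011 = 01001
Remainder (last 4 bits) = 1001. This is the CRC / FCS.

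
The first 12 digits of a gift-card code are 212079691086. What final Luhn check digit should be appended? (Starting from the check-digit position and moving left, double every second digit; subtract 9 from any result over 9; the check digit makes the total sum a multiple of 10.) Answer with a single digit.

Partial digits right→left: 6 8 0 1 9 6 9 7 0 2 1 2
Double every second digit counting from the check-digit position (so the 1st, 3rd, 5th, ... of the partial from the right).
  doubled (with −9 where >9): 3 0 9 9 0 2 → sum 23
  kept as-is: 8 1 6 7 2 2 → sum 26
Total = 23 + 26 = 49.
Check digit = (10 − (49 mod 10)) mod 10 = 1.

1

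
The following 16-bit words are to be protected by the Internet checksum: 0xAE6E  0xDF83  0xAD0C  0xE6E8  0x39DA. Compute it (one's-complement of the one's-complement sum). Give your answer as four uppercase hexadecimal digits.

One's-complement addition (fold any carry out of bit 15 back into bit 0):
  0xAE6E + 0xDF83 = 0x18DF1 → wrap carry → 0x8DF2
  0x8DF2 + 0xAD0C = 0x13AFE → wrap carry → 0x3AFF
  0x3AFF + 0xE6E8 = 0x121E7 → wrap carry → 0x21E8
  0x21E8 + 0x39DA = 0x05BC2
One's-complement sum = 0x5BC2.
Checksum = ~0x5BC2 & 0xFFFF = 0xA43D.

A43D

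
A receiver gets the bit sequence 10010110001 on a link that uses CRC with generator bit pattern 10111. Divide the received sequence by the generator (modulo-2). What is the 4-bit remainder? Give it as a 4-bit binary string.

Modulo-2 division of 10010110001 by 10111:
  pos 0: 10010 XOR 10111 = 00101
  pos 2: 10111 XOR 10111 = 00000
Remainder = 0001 (nonzero — an error is detected).

0001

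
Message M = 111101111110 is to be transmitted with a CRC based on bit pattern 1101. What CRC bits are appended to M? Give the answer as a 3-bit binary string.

Append 3 zeros: 111101111110000. Divide by 1101 (XOR where the leading bit is 1):
  pos 0: 1111 XOR 1101 = 0010
  pos 2: 1001 XOR 1101 = 0100
  pos 3: 1001 XOR 1101 = 0100
  pos 4: 1001 XOR 1101 = 0100
  pos 5: 1001 XOR 1101 = 0100
  pos 6: 1001 XOR 1101 = 0100
  pos 7: 1001 XOR 1101 = 0100
  pos 8: 1000 XOR 1101 = 0101
  pos 9: 1010 XOR 1101 = 0111
  pos 10: 1110 XOR 1101 = 0011
Remainder (last 3 bits) = 110. This is the CRC / FCS.

110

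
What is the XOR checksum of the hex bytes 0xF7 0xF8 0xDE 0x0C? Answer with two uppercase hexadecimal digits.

XOR the bytes together:
  start with 0xF7
  0xF7 ⊕ 0xF8 = 0x0F
  0x0F ⊕ 0xDE = 0xD1
  0xD1 ⊕ 0x0C = 0xDD

DD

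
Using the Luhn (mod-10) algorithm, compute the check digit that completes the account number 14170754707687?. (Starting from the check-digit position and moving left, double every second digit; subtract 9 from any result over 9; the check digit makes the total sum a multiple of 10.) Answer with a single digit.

Partial digits right→left: 7 8 6 7 0 7 4 5 7 0 7 1 4 1
Double every second digit counting from the check-digit position (so the 1st, 3rd, 5th, ... of the partial from the right).
  doubled (with −9 where >9): 5 3 0 8 5 5 8 → sum 34
  kept as-is: 8 7 7 5 0 1 1 → sum 29
Total = 34 + 29 = 63.
Check digit = (10 − (63 mod 10)) mod 10 = 7.

7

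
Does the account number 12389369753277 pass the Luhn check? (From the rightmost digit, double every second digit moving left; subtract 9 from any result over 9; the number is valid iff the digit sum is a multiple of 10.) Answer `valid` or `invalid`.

invalid

From the right, keep odd positions and double even positions (subtract 9 from any doubled value over 9):
  doubled (positions 2,4,...): 5 6 5 3 9 6 2 → sum 36
  kept (positions 1,3,...): 7 2 5 9 3 8 2 → sum 36
Total = 72.
72 mod 10 = 2, so the number is invalid.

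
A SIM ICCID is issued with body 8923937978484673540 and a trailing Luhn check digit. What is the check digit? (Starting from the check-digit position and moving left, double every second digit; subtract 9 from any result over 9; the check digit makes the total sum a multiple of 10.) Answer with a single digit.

Partial digits right→left: 0 4 5 3 7 6 4 8 4 8 7 9 7 3 9 3 2 9 8
Double every second digit counting from the check-digit position (so the 1st, 3rd, 5th, ... of the partial from the right).
  doubled (with −9 where >9): 0 1 5 8 8 5 5 9 4 7 → sum 52
  kept as-is: 4 3 6 8 8 9 3 3 9 → sum 53
Total = 52 + 53 = 105.
Check digit = (10 − (105 mod 10)) mod 10 = 5.

5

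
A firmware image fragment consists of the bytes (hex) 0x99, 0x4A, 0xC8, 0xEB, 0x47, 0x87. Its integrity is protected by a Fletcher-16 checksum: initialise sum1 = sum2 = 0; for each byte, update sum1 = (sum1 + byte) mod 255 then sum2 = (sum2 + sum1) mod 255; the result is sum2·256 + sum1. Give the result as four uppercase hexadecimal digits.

0A67

Running sums (mod 255):
  after byte 0 (0x99): sum1=153, sum2=153
  after byte 1 (0x4A): sum1=227, sum2=125
  after byte 2 (0xC8): sum1=172, sum2=42
  after byte 3 (0xEB): sum1=152, sum2=194
  after byte 4 (0x47): sum1=223, sum2=162
  after byte 5 (0x87): sum1=103, sum2=10
Checksum = sum2·256 + sum1 = 10·256 + 103 = 2663 = 0x0A67.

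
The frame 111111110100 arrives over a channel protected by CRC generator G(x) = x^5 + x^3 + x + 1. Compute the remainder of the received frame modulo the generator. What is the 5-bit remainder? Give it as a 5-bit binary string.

00010

Modulo-2 division of 111111110100 by 101011:
  pos 0: 111111 XOR 101011 = 010100
  pos 1: 101001 XOR 101011 = 000010
  pos 5: 101010 XOR 101011 = 000001
Remainder = 00010 (nonzero — an error is detected).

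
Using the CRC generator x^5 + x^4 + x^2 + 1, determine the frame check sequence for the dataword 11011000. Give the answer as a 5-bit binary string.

Append 5 zeros: 1101100000000. Divide by 110101 (XOR where the leading bit is 1):
  pos 0: 110110 XOR 110101 = 000011
  pos 4: 110000 XOR 110101 = 000101
  pos 7: 101000 XOR 110101 = 011101
Remainder (last 5 bits) = 11101. This is the CRC / FCS.

11101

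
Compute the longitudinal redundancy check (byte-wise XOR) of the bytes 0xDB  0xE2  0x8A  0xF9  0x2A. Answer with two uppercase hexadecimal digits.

XOR the bytes together:
  start with 0xDB
  0xDB ⊕ 0xE2 = 0x39
  0x39 ⊕ 0x8A = 0xB3
  0xB3 ⊕ 0xF9 = 0x4A
  0x4A ⊕ 0x2A = 0x60

60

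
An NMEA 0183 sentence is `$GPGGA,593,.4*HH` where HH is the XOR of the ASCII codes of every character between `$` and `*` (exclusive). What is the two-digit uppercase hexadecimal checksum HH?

73

XOR the ASCII codes of the payload characters:
  'G' = 0x47 → acc = 0x47
  'P' = 0x50 → acc = 0x17
  'G' = 0x47 → acc = 0x50
  'G' = 0x47 → acc = 0x17
  'A' = 0x41 → acc = 0x56
  ',' = 0x2C → acc = 0x7A
  '5' = 0x35 → acc = 0x4F
  '9' = 0x39 → acc = 0x76
  '3' = 0x33 → acc = 0x45
  ',' = 0x2C → acc = 0x69
  '.' = 0x2E → acc = 0x47
  '4' = 0x34 → acc = 0x73
Checksum = 0x73.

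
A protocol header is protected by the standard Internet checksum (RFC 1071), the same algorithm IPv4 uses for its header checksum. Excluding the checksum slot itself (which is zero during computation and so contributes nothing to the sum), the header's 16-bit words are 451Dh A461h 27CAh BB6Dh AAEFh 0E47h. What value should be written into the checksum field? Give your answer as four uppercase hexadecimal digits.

7A12

One's-complement addition (fold any carry out of bit 15 back into bit 0):
  0x451D + 0xA461 = 0x0E97E
  0xE97E + 0x27CA = 0x11148 → wrap carry → 0x1149
  0x1149 + 0xBB6D = 0x0CCB6
  0xCCB6 + 0xAAEF = 0x177A5 → wrap carry → 0x77A6
  0x77A6 + 0x0E47 = 0x085ED
One's-complement sum = 0x85ED.
Checksum = ~0x85ED & 0xFFFF = 0x7A12.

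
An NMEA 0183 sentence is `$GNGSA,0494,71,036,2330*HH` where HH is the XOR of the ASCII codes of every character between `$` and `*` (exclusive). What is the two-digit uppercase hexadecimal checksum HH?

XOR the ASCII codes of the payload characters:
  'G' = 0x47 → acc = 0x47
  'N' = 0x4E → acc = 0x09
  'G' = 0x47 → acc = 0x4E
  'S' = 0x53 → acc = 0x1D
  'A' = 0x41 → acc = 0x5C
  ',' = 0x2C → acc = 0x70
  '0' = 0x30 → acc = 0x40
  '4' = 0x34 → acc = 0x74
  '9' = 0x39 → acc = 0x4D
  '4' = 0x34 → acc = 0x79
  ',' = 0x2C → acc = 0x55
  '7' = 0x37 → acc = 0x62
  '1' = 0x31 → acc = 0x53
  ',' = 0x2C → acc = 0x7F
  '0' = 0x30 → acc = 0x4F
  '3' = 0x33 → acc = 0x7C
  '6' = 0x36 → acc = 0x4A
  ',' = 0x2C → acc = 0x66
  '2' = 0x32 → acc = 0x54
  '3' = 0x33 → acc = 0x67
  '3' = 0x33 → acc = 0x54
  '0' = 0x30 → acc = 0x64
Checksum = 0x64.

64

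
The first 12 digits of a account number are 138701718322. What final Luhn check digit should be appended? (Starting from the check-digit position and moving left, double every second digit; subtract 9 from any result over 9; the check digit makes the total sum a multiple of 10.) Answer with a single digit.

Partial digits right→left: 2 2 3 8 1 7 1 0 7 8 3 1
Double every second digit counting from the check-digit position (so the 1st, 3rd, 5th, ... of the partial from the right).
  doubled (with −9 where >9): 4 6 2 2 5 6 → sum 25
  kept as-is: 2 8 7 0 8 1 → sum 26
Total = 25 + 26 = 51.
Check digit = (10 − (51 mod 10)) mod 10 = 9.

9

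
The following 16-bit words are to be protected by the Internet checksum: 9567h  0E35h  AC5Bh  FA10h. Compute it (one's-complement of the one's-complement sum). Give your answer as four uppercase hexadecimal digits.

One's-complement addition (fold any carry out of bit 15 back into bit 0):
  0x9567 + 0x0E35 = 0x0A39C
  0xA39C + 0xAC5B = 0x14FF7 → wrap carry → 0x4FF8
  0x4FF8 + 0xFA10 = 0x14A08 → wrap carry → 0x4A09
One's-complement sum = 0x4A09.
Checksum = ~0x4A09 & 0xFFFF = 0xB5F6.

B5F6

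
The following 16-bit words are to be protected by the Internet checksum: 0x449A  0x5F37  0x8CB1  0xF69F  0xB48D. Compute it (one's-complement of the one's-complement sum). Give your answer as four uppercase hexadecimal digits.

One's-complement addition (fold any carry out of bit 15 back into bit 0):
  0x449A + 0x5F37 = 0x0A3D1
  0xA3D1 + 0x8CB1 = 0x13082 → wrap carry → 0x3083
  0x3083 + 0xF69F = 0x12722 → wrap carry → 0x2723
  0x2723 + 0xB48D = 0x0DBB0
One's-complement sum = 0xDBB0.
Checksum = ~0xDBB0 & 0xFFFF = 0x244F.

244F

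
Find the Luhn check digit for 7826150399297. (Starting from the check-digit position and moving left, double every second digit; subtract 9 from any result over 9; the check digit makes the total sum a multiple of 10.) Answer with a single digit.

Partial digits right→left: 7 9 2 9 9 3 0 5 1 6 2 8 7
Double every second digit counting from the check-digit position (so the 1st, 3rd, 5th, ... of the partial from the right).
  doubled (with −9 where >9): 5 4 9 0 2 4 5 → sum 29
  kept as-is: 9 9 3 5 6 8 → sum 40
Total = 29 + 40 = 69.
Check digit = (10 − (69 mod 10)) mod 10 = 1.

1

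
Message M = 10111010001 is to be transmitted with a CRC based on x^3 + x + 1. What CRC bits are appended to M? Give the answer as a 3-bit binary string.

110

Append 3 zeros: 10111010001000. Divide by 1011 (XOR where the leading bit is 1):
  pos 0: 1011 XOR 1011 = 0000
  pos 4: 1010 XOR 1011 = 0001
  pos 7: 1001 XOR 1011 = 0010
  pos 9: 1000 XOR 1011 = 0011
Remainder (last 3 bits) = 110. This is the CRC / FCS.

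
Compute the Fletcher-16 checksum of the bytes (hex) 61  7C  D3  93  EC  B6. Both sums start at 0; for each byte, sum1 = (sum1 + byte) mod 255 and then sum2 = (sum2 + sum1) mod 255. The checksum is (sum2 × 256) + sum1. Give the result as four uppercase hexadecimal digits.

51E8

Running sums (mod 255):
  after byte 0 (61): sum1=97, sum2=97
  after byte 1 (7C): sum1=221, sum2=63
  after byte 2 (D3): sum1=177, sum2=240
  after byte 3 (93): sum1=69, sum2=54
  after byte 4 (EC): sum1=50, sum2=104
  after byte 5 (B6): sum1=232, sum2=81
Checksum = sum2·256 + sum1 = 81·256 + 232 = 20968 = 0x51E8.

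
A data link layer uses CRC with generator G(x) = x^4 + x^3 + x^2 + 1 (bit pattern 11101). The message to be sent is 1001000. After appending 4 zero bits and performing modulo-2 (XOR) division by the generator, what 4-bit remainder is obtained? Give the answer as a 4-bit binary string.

Append 4 zeros: 10010000000. Divide by 11101 (XOR where the leading bit is 1):
  pos 0: 10010 XOR 11101 = 01111
  pos 1: 11110 XOR 11101 = 00011
  pos 4: 11000 XOR 11101 = 00101
  pos 6: 10100 XOR 11101 = 01001
Remainder (last 4 bits) = 1001. This is the CRC / FCS.

1001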